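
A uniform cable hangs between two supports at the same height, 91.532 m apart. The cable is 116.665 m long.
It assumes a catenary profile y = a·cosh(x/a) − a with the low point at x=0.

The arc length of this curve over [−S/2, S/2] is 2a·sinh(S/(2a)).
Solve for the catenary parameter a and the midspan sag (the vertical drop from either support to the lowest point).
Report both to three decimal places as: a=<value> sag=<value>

a=37.040 sag=32.059

seed: a₀ = √(S³/(24(L−S))) = √(91.532³/(24·25.133)) = 35.655920
iter 1: u=1.283546  f(a)=+2.153e+00  f'(a)=-1.656e+00  a ← 35.655920 − (+2.153e+00/-1.656e+00) = 36.956214
iter 2: u=1.238384  f(a)=+1.234e-01  f'(a)=-1.471e+00  a ← 36.956214 − (+1.234e-01/-1.471e+00) = 37.040090
iter 3: u=1.235580  f(a)=+4.597e-04  f'(a)=-1.460e+00  a ← 37.040090 − (+4.597e-04/-1.460e+00) = 37.040405
iter 4: u=1.235570  f(a)=+6.434e-09  f'(a)=-1.460e+00  a ← 37.040405 − (+6.434e-09/-1.460e+00) = 37.040405
iter 5: u=1.235570  f(a)=+1.421e-14  f'(a)=-1.460e+00  a ← 37.040405 − (+1.421e-14/-1.460e+00) = 37.040405
converged: |Δa| < 1e-12 after 5 iterations
sag = a·(cosh(S/(2a)) − 1) = 37.040405·(cosh(1.235570) − 1) = 32.058598
T_max/T_min = cosh(S/(2a)) = 1.865503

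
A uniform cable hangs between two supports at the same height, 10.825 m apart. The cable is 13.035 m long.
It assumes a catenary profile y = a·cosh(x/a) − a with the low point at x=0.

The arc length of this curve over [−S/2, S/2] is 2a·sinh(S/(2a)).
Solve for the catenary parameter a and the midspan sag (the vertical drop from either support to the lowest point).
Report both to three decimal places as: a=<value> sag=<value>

a=5.034 sag=3.201

seed: a₀ = √(S³/(24(L−S))) = √(10.825³/(24·2.210)) = 4.890352
iter 1: u=1.106771  f(a)=+1.394e-01  f'(a)=-1.019e+00  a ← 4.890352 − (+1.394e-01/-1.019e+00) = 5.027059
iter 2: u=1.076673  f(a)=+6.058e-03  f'(a)=-9.326e-01  a ← 5.027059 − (+6.058e-03/-9.326e-01) = 5.033555
iter 3: u=1.075284  f(a)=+1.260e-05  f'(a)=-9.287e-01  a ← 5.033555 − (+1.260e-05/-9.287e-01) = 5.033569
iter 4: u=1.075281  f(a)=+5.471e-11  f'(a)=-9.287e-01  a ← 5.033569 − (+5.471e-11/-9.287e-01) = 5.033569
iter 5: u=1.075281  f(a)=+0.000e+00  f'(a)=-9.287e-01  a ← 5.033569 − (+0.000e+00/-9.287e-01) = 5.033569
converged: |Δa| < 1e-12 after 5 iterations
sag = a·(cosh(S/(2a)) − 1) = 5.033569·(cosh(1.075281) − 1) = 3.201395
T_max/T_min = cosh(S/(2a)) = 1.636009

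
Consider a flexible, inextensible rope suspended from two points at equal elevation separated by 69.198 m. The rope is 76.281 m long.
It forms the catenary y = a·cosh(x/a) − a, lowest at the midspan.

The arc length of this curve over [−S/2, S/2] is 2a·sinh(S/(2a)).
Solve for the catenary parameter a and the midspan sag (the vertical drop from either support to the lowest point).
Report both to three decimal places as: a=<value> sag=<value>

seed: a₀ = √(S³/(24(L−S))) = √(69.198³/(24·7.083)) = 44.149529
iter 1: u=0.783678  f(a)=+2.207e-01  f'(a)=-3.410e-01  a ← 44.149529 − (+2.207e-01/-3.410e-01) = 44.796756
iter 2: u=0.772355  f(a)=+4.947e-03  f'(a)=-3.259e-01  a ← 44.796756 − (+4.947e-03/-3.259e-01) = 44.811937
iter 3: u=0.772093  f(a)=+2.612e-06  f'(a)=-3.255e-01  a ← 44.811937 − (+2.612e-06/-3.255e-01) = 44.811945
iter 4: u=0.772093  f(a)=+7.532e-13  f'(a)=-3.255e-01  a ← 44.811945 − (+7.532e-13/-3.255e-01) = 44.811945
converged: |Δa| < 1e-12 after 4 iterations
sag = a·(cosh(S/(2a)) − 1) = 44.811945·(cosh(0.772093) − 1) = 14.033685
T_max/T_min = cosh(S/(2a)) = 1.313168

a=44.812 sag=14.034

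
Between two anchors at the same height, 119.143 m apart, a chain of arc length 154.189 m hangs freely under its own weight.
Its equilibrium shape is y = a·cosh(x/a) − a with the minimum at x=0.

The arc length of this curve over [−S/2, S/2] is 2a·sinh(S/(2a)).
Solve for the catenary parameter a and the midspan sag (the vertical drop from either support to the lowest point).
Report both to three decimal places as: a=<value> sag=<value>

a=46.699 sag=43.436

seed: a₀ = √(S³/(24(L−S))) = √(119.143³/(24·35.046)) = 44.841275
iter 1: u=1.328497  f(a)=+3.226e+00  f'(a)=-1.857e+00  a ← 44.841275 − (+3.226e+00/-1.857e+00) = 46.578437
iter 2: u=1.278950  f(a)=+1.969e-01  f'(a)=-1.637e+00  a ← 46.578437 − (+1.969e-01/-1.637e+00) = 46.698771
iter 3: u=1.275655  f(a)=+8.395e-04  f'(a)=-1.623e+00  a ← 46.698771 − (+8.395e-04/-1.623e+00) = 46.699288
iter 4: u=1.275640  f(a)=+1.540e-08  f'(a)=-1.623e+00  a ← 46.699288 − (+1.540e-08/-1.623e+00) = 46.699288
iter 5: u=1.275640  f(a)=+0.000e+00  f'(a)=-1.623e+00  a ← 46.699288 − (+0.000e+00/-1.623e+00) = 46.699288
converged: |Δa| < 1e-12 after 5 iterations
sag = a·(cosh(S/(2a)) − 1) = 46.699288·(cosh(1.275640) − 1) = 43.436085
T_max/T_min = cosh(S/(2a)) = 1.930123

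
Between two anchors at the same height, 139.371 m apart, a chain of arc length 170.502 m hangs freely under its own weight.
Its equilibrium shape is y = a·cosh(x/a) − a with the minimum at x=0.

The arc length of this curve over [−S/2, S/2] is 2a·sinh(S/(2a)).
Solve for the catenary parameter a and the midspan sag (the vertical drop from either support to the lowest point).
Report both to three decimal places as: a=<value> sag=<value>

seed: a₀ = √(S³/(24(L−S))) = √(139.371³/(24·31.131)) = 60.194452
iter 1: u=1.157673  f(a)=+2.154e+00  f'(a)=-1.180e+00  a ← 60.194452 − (+2.154e+00/-1.180e+00) = 62.020158
iter 2: u=1.123594  f(a)=+1.019e-01  f'(a)=-1.071e+00  a ← 62.020158 − (+1.019e-01/-1.071e+00) = 62.115321
iter 3: u=1.121873  f(a)=+2.530e-04  f'(a)=-1.065e+00  a ← 62.115321 − (+2.530e-04/-1.065e+00) = 62.115559
iter 4: u=1.121869  f(a)=+1.568e-09  f'(a)=-1.065e+00  a ← 62.115559 − (+1.568e-09/-1.065e+00) = 62.115559
iter 5: u=1.121869  f(a)=-2.842e-14  f'(a)=-1.065e+00  a ← 62.115559 − (-2.842e-14/-1.065e+00) = 62.115559
converged: |Δa| < 1e-12 after 5 iterations
sag = a·(cosh(S/(2a)) − 1) = 62.115559·(cosh(1.121869) − 1) = 43.364656
T_max/T_min = cosh(S/(2a)) = 1.698129

a=62.116 sag=43.365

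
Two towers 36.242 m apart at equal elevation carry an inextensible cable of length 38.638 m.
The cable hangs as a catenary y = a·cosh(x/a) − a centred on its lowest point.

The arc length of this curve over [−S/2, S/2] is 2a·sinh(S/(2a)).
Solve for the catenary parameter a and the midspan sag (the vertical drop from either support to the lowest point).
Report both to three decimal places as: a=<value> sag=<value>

a=29.053 sag=5.837

seed: a₀ = √(S³/(24(L−S))) = √(36.242³/(24·2.396)) = 28.771944
iter 1: u=0.629815  f(a)=+4.797e-02  f'(a)=-1.733e-01  a ← 28.771944 − (+4.797e-02/-1.733e-01) = 29.048835
iter 2: u=0.623812  f(a)=+7.013e-04  f'(a)=-1.682e-01  a ← 29.048835 − (+7.013e-04/-1.682e-01) = 29.053004
iter 3: u=0.623722  f(a)=+1.548e-07  f'(a)=-1.681e-01  a ← 29.053004 − (+1.548e-07/-1.681e-01) = 29.053005
iter 4: u=0.623722  f(a)=+7.105e-15  f'(a)=-1.681e-01  a ← 29.053005 − (+7.105e-15/-1.681e-01) = 29.053005
converged: |Δa| < 1e-12 after 4 iterations
sag = a·(cosh(S/(2a)) − 1) = 29.053005·(cosh(0.623722) − 1) = 5.836834
T_max/T_min = cosh(S/(2a)) = 1.200903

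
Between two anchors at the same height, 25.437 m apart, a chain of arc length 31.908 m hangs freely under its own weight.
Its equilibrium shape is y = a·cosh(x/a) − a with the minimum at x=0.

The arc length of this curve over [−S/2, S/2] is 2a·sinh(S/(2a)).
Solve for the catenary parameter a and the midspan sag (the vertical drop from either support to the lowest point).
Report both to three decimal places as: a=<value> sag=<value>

seed: a₀ = √(S³/(24(L−S))) = √(25.437³/(24·6.471)) = 10.294553
iter 1: u=1.235459  f(a)=+5.122e-01  f'(a)=-1.460e+00  a ← 10.294553 − (+5.122e-01/-1.460e+00) = 10.645410
iter 2: u=1.194740  f(a)=+2.735e-02  f'(a)=-1.308e+00  a ← 10.645410 − (+2.735e-02/-1.308e+00) = 10.666324
iter 3: u=1.192398  f(a)=+8.772e-05  f'(a)=-1.299e+00  a ← 10.666324 − (+8.772e-05/-1.299e+00) = 10.666391
iter 4: u=1.192390  f(a)=+9.087e-10  f'(a)=-1.299e+00  a ← 10.666391 − (+9.087e-10/-1.299e+00) = 10.666391
iter 5: u=1.192390  f(a)=-3.553e-15  f'(a)=-1.299e+00  a ← 10.666391 − (-3.553e-15/-1.299e+00) = 10.666391
converged: |Δa| < 1e-12 after 5 iterations
sag = a·(cosh(S/(2a)) − 1) = 10.666391·(cosh(1.192390) − 1) = 8.524805
T_max/T_min = cosh(S/(2a)) = 1.799221

a=10.666 sag=8.525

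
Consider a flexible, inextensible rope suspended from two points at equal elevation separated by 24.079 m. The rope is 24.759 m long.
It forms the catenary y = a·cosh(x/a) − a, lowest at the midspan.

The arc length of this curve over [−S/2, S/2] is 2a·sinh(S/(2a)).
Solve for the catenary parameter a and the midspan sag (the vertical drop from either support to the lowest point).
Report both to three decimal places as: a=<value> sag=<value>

seed: a₀ = √(S³/(24(L−S))) = √(24.079³/(24·0.680)) = 29.248096
iter 1: u=0.411634  f(a)=+5.784e-03  f'(a)=-4.729e-02  a ← 29.248096 − (+5.784e-03/-4.729e-02) = 29.370408
iter 2: u=0.409919  f(a)=+3.649e-05  f'(a)=-4.670e-02  a ← 29.370408 − (+3.649e-05/-4.670e-02) = 29.371189
iter 3: u=0.409908  f(a)=+1.472e-09  f'(a)=-4.669e-02  a ← 29.371189 − (+1.472e-09/-4.669e-02) = 29.371189
iter 4: u=0.409908  f(a)=+7.105e-15  f'(a)=-4.669e-02  a ← 29.371189 − (+7.105e-15/-4.669e-02) = 29.371189
converged: |Δa| < 1e-12 after 4 iterations
sag = a·(cosh(S/(2a)) − 1) = 29.371189·(cosh(0.409908) − 1) = 2.502292
T_max/T_min = cosh(S/(2a)) = 1.085195

a=29.371 sag=2.502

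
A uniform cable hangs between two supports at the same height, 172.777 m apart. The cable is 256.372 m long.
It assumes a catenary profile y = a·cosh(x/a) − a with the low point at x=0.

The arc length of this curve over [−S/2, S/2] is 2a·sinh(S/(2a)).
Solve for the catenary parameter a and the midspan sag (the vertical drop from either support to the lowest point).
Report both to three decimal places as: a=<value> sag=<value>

seed: a₀ = √(S³/(24(L−S))) = √(172.777³/(24·83.595)) = 50.702938
iter 1: u=1.703816  f(a)=+1.301e+01  f'(a)=-4.359e+00  a ← 50.702938 − (+1.301e+01/-4.359e+00) = 53.686612
iter 2: u=1.609126  f(a)=+1.237e+00  f'(a)=-3.567e+00  a ← 53.686612 − (+1.237e+00/-3.567e+00) = 54.033309
iter 3: u=1.598801  f(a)=+1.377e-02  f'(a)=-3.488e+00  a ← 54.033309 − (+1.377e-02/-3.488e+00) = 54.037257
iter 4: u=1.598684  f(a)=+1.749e-06  f'(a)=-3.487e+00  a ← 54.037257 − (+1.749e-06/-3.487e+00) = 54.037257
iter 5: u=1.598684  f(a)=+0.000e+00  f'(a)=-3.487e+00  a ← 54.037257 − (+0.000e+00/-3.487e+00) = 54.037257
converged: |Δa| < 1e-12 after 5 iterations
sag = a·(cosh(S/(2a)) − 1) = 54.037257·(cosh(1.598684) − 1) = 85.073043
T_max/T_min = cosh(S/(2a)) = 2.574341

a=54.037 sag=85.073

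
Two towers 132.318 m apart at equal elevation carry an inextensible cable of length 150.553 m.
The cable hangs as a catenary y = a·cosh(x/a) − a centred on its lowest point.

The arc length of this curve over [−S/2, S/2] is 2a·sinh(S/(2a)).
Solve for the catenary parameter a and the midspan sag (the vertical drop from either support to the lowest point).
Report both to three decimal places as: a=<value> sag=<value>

seed: a₀ = √(S³/(24(L−S))) = √(132.318³/(24·18.235)) = 72.756180
iter 1: u=0.909325  f(a)=+7.689e-01  f'(a)=-5.440e-01  a ← 72.756180 − (+7.689e-01/-5.440e-01) = 74.169744
iter 2: u=0.891994  f(a)=+2.298e-02  f'(a)=-5.119e-01  a ← 74.169744 − (+2.298e-02/-5.119e-01) = 74.214639
iter 3: u=0.891455  f(a)=+2.193e-05  f'(a)=-5.109e-01  a ← 74.214639 − (+2.193e-05/-5.109e-01) = 74.214682
iter 4: u=0.891454  f(a)=+2.001e-11  f'(a)=-5.109e-01  a ← 74.214682 − (+2.001e-11/-5.109e-01) = 74.214682
converged: |Δa| < 1e-12 after 4 iterations
sag = a·(cosh(S/(2a)) − 1) = 74.214682·(cosh(0.891454) − 1) = 31.494213
T_max/T_min = cosh(S/(2a)) = 1.424366

a=74.215 sag=31.494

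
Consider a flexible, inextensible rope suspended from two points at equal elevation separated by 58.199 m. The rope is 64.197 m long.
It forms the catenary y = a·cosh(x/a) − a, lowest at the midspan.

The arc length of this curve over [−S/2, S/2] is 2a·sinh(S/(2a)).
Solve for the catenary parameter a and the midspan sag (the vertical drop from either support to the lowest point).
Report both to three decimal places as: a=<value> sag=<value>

a=37.564 sag=11.846

seed: a₀ = √(S³/(24(L−S))) = √(58.199³/(24·5.998)) = 37.005343
iter 1: u=0.786359  f(a)=+1.882e-01  f'(a)=-3.447e-01  a ← 37.005343 − (+1.882e-01/-3.447e-01) = 37.551385
iter 2: u=0.774925  f(a)=+4.247e-03  f'(a)=-3.293e-01  a ← 37.551385 − (+4.247e-03/-3.293e-01) = 37.564282
iter 3: u=0.774659  f(a)=+2.273e-06  f'(a)=-3.289e-01  a ← 37.564282 − (+2.273e-06/-3.289e-01) = 37.564289
iter 4: u=0.774659  f(a)=+6.537e-13  f'(a)=-3.289e-01  a ← 37.564289 − (+6.537e-13/-3.289e-01) = 37.564289
converged: |Δa| < 1e-12 after 4 iterations
sag = a·(cosh(S/(2a)) − 1) = 37.564289·(cosh(0.774659) − 1) = 11.846130
T_max/T_min = cosh(S/(2a)) = 1.315356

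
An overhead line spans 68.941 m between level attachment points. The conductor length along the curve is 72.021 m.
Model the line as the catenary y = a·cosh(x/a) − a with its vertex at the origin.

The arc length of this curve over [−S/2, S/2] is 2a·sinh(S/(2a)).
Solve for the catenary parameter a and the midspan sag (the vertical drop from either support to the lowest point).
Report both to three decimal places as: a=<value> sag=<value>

a=67.020 sag=9.062

seed: a₀ = √(S³/(24(L−S))) = √(68.941³/(24·3.080)) = 66.578712
iter 1: u=0.517741  f(a)=+4.154e-02  f'(a)=-9.503e-02  a ← 66.578712 − (+4.154e-02/-9.503e-02) = 67.015908
iter 2: u=0.514363  f(a)=+4.128e-04  f'(a)=-9.315e-02  a ← 67.015908 − (+4.128e-04/-9.315e-02) = 67.020339
iter 3: u=0.514329  f(a)=+4.166e-08  f'(a)=-9.313e-02  a ← 67.020339 − (+4.166e-08/-9.313e-02) = 67.020339
iter 4: u=0.514329  f(a)=+1.421e-14  f'(a)=-9.313e-02  a ← 67.020339 − (+1.421e-14/-9.313e-02) = 67.020339
converged: |Δa| < 1e-12 after 4 iterations
sag = a·(cosh(S/(2a)) − 1) = 67.020339·(cosh(0.514329) − 1) = 9.061735
T_max/T_min = cosh(S/(2a)) = 1.135209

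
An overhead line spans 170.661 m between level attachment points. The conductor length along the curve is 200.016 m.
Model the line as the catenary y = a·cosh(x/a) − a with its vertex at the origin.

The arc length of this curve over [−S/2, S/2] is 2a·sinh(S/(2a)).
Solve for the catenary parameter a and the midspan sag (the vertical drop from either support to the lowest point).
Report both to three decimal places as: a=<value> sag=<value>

a=86.082 sag=45.872

seed: a₀ = √(S³/(24(L−S))) = √(170.661³/(24·29.355)) = 83.995258
iter 1: u=1.015897  f(a)=+1.553e+00  f'(a)=-7.738e-01  a ← 83.995258 − (+1.553e+00/-7.738e-01) = 86.001611
iter 2: u=0.992197  f(a)=+5.737e-02  f'(a)=-7.176e-01  a ← 86.001611 − (+5.737e-02/-7.176e-01) = 86.081558
iter 3: u=0.991275  f(a)=+8.499e-05  f'(a)=-7.155e-01  a ← 86.081558 − (+8.499e-05/-7.155e-01) = 86.081677
iter 4: u=0.991274  f(a)=+1.871e-10  f'(a)=-7.155e-01  a ← 86.081677 − (+1.871e-10/-7.155e-01) = 86.081677
iter 5: u=0.991274  f(a)=+0.000e+00  f'(a)=-7.155e-01  a ← 86.081677 − (+0.000e+00/-7.155e-01) = 86.081677
converged: |Δa| < 1e-12 after 5 iterations
sag = a·(cosh(S/(2a)) − 1) = 86.081677·(cosh(0.991274) − 1) = 45.871554
T_max/T_min = cosh(S/(2a)) = 1.532884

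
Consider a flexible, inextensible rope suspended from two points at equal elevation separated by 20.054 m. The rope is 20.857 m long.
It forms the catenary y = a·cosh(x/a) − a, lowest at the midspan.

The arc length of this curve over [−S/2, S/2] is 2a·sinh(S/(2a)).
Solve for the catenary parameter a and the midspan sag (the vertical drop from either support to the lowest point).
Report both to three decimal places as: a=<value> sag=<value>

a=20.579 sag=2.492

seed: a₀ = √(S³/(24(L−S))) = √(20.054³/(24·0.803)) = 20.456820
iter 1: u=0.490154  f(a)=+9.701e-03  f'(a)=-8.041e-02  a ← 20.456820 − (+9.701e-03/-8.041e-02) = 20.577471
iter 2: u=0.487280  f(a)=+8.650e-05  f'(a)=-7.898e-02  a ← 20.577471 − (+8.650e-05/-7.898e-02) = 20.578566
iter 3: u=0.487255  f(a)=+7.013e-09  f'(a)=-7.897e-02  a ← 20.578566 − (+7.013e-09/-7.897e-02) = 20.578566
iter 4: u=0.487255  f(a)=+3.553e-15  f'(a)=-7.897e-02  a ← 20.578566 − (+3.553e-15/-7.897e-02) = 20.578566
converged: |Δa| < 1e-12 after 4 iterations
sag = a·(cosh(S/(2a)) − 1) = 20.578566·(cosh(0.487255) − 1) = 2.491566
T_max/T_min = cosh(S/(2a)) = 1.121076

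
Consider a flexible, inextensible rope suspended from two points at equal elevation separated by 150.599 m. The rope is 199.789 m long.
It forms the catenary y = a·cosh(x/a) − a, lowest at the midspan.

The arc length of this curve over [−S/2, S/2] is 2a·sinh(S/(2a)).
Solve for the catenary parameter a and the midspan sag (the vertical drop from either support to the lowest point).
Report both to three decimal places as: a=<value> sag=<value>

seed: a₀ = √(S³/(24(L−S))) = √(150.599³/(24·49.190)) = 53.788459
iter 1: u=1.399919  f(a)=+5.051e+00  f'(a)=-2.213e+00  a ← 53.788459 − (+5.051e+00/-2.213e+00) = 56.070477
iter 2: u=1.342944  f(a)=+3.392e-01  f'(a)=-1.925e+00  a ← 56.070477 − (+3.392e-01/-1.925e+00) = 56.246681
iter 3: u=1.338737  f(a)=+1.774e-03  f'(a)=-1.905e+00  a ← 56.246681 − (+1.774e-03/-1.905e+00) = 56.247612
iter 4: u=1.338715  f(a)=+4.905e-08  f'(a)=-1.905e+00  a ← 56.247612 − (+4.905e-08/-1.905e+00) = 56.247612
iter 5: u=1.338715  f(a)=-2.842e-14  f'(a)=-1.905e+00  a ← 56.247612 − (-2.842e-14/-1.905e+00) = 56.247612
converged: |Δa| < 1e-12 after 5 iterations
sag = a·(cosh(S/(2a)) − 1) = 56.247612·(cosh(1.338715) − 1) = 58.394025
T_max/T_min = cosh(S/(2a)) = 2.038160

a=56.248 sag=58.394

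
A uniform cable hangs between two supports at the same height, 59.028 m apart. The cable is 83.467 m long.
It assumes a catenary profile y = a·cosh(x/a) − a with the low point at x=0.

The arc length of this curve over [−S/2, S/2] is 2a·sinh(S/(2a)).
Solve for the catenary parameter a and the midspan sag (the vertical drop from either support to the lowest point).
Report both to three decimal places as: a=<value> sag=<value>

seed: a₀ = √(S³/(24(L−S))) = √(59.028³/(24·24.439)) = 18.725774
iter 1: u=1.576116  f(a)=+3.221e+00  f'(a)=-3.319e+00  a ← 18.725774 − (+3.221e+00/-3.319e+00) = 19.696400
iter 2: u=1.498446  f(a)=+2.674e-01  f'(a)=-2.789e+00  a ← 19.696400 − (+2.674e-01/-2.789e+00) = 19.792290
iter 3: u=1.491187  f(a)=+2.211e-03  f'(a)=-2.743e+00  a ← 19.792290 − (+2.211e-03/-2.743e+00) = 19.793096
iter 4: u=1.491126  f(a)=+1.540e-07  f'(a)=-2.742e+00  a ← 19.793096 − (+1.540e-07/-2.742e+00) = 19.793096
iter 5: u=1.491126  f(a)=+1.421e-14  f'(a)=-2.742e+00  a ← 19.793096 − (+1.421e-14/-2.742e+00) = 19.793096
converged: |Δa| < 1e-12 after 5 iterations
sag = a·(cosh(S/(2a)) − 1) = 19.793096·(cosh(1.491126) − 1) = 26.396207
T_max/T_min = cosh(S/(2a)) = 2.333607

a=19.793 sag=26.396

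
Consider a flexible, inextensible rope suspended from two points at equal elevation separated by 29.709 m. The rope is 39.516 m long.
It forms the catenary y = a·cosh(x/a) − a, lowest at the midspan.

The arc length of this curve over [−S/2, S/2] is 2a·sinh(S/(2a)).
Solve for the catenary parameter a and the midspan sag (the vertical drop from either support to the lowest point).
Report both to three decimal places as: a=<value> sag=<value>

a=11.042 sag=11.592

seed: a₀ = √(S³/(24(L−S))) = √(29.709³/(24·9.807)) = 10.555003
iter 1: u=1.407342  f(a)=+1.018e+00  f'(a)=-2.253e+00  a ← 10.555003 − (+1.018e+00/-2.253e+00) = 11.006901
iter 2: u=1.349562  f(a)=+6.905e-02  f'(a)=-1.957e+00  a ← 11.006901 − (+6.905e-02/-1.957e+00) = 11.042179
iter 3: u=1.345251  f(a)=+3.685e-04  f'(a)=-1.936e+00  a ← 11.042179 − (+3.685e-04/-1.936e+00) = 11.042369
iter 4: u=1.345228  f(a)=+1.062e-08  f'(a)=-1.936e+00  a ← 11.042369 − (+1.062e-08/-1.936e+00) = 11.042369
iter 5: u=1.345228  f(a)=+0.000e+00  f'(a)=-1.936e+00  a ← 11.042369 − (+0.000e+00/-1.936e+00) = 11.042369
converged: |Δa| < 1e-12 after 5 iterations
sag = a·(cosh(S/(2a)) − 1) = 11.042369·(cosh(1.345228) − 1) = 11.591952
T_max/T_min = cosh(S/(2a)) = 2.049770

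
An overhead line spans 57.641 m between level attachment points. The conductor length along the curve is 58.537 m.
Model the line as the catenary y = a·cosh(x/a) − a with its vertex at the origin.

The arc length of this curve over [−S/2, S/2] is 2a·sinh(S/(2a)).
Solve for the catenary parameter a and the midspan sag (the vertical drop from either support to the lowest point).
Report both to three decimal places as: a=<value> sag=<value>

a=94.590 sag=4.425

seed: a₀ = √(S³/(24(L−S))) = √(57.641³/(24·0.896)) = 94.370799
iter 1: u=0.305396  f(a)=+4.188e-03  f'(a)=-1.917e-02  a ← 94.370799 − (+4.188e-03/-1.917e-02) = 94.589286
iter 2: u=0.304691  f(a)=+1.459e-05  f'(a)=-1.903e-02  a ← 94.589286 − (+1.459e-05/-1.903e-02) = 94.590053
iter 3: u=0.304688  f(a)=+1.784e-10  f'(a)=-1.903e-02  a ← 94.590053 − (+1.784e-10/-1.903e-02) = 94.590053
iter 4: u=0.304688  f(a)=-7.105e-15  f'(a)=-1.903e-02  a ← 94.590053 − (-7.105e-15/-1.903e-02) = 94.590053
converged: |Δa| < 1e-12 after 4 iterations
sag = a·(cosh(S/(2a)) − 1) = 94.590053·(cosh(0.304688) − 1) = 4.424710
T_max/T_min = cosh(S/(2a)) = 1.046778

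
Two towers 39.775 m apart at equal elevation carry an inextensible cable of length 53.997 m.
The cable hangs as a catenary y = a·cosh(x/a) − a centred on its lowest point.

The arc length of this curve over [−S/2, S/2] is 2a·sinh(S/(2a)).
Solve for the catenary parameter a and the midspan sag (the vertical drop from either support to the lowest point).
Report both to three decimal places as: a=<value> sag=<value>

a=14.253 sag=16.277

seed: a₀ = √(S³/(24(L−S))) = √(39.775³/(24·14.222)) = 13.577797
iter 1: u=1.464707  f(a)=+1.606e+00  f'(a)=-2.580e+00  a ← 13.577797 − (+1.606e+00/-2.580e+00) = 14.200187
iter 2: u=1.400510  f(a)=+1.170e-01  f'(a)=-2.217e+00  a ← 14.200187 − (+1.170e-01/-2.217e+00) = 14.252978
iter 3: u=1.395322  f(a)=+7.293e-04  f'(a)=-2.189e+00  a ← 14.252978 − (+7.293e-04/-2.189e+00) = 14.253312
iter 4: u=1.395290  f(a)=+2.872e-08  f'(a)=-2.189e+00  a ← 14.253312 − (+2.872e-08/-2.189e+00) = 14.253312
iter 5: u=1.395290  f(a)=+0.000e+00  f'(a)=-2.189e+00  a ← 14.253312 − (+0.000e+00/-2.189e+00) = 14.253312
converged: |Δa| < 1e-12 after 5 iterations
sag = a·(cosh(S/(2a)) − 1) = 14.253312·(cosh(1.395290) − 1) = 16.276606
T_max/T_min = cosh(S/(2a)) = 2.141953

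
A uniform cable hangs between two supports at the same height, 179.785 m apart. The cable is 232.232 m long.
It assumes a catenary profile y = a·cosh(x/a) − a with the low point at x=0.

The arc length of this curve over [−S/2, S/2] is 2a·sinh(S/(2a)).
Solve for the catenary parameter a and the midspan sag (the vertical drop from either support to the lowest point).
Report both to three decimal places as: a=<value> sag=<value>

seed: a₀ = √(S³/(24(L−S))) = √(179.785³/(24·52.447)) = 67.946053
iter 1: u=1.322998  f(a)=+4.786e+00  f'(a)=-1.831e+00  a ← 67.946053 − (+4.786e+00/-1.831e+00) = 70.559274
iter 2: u=1.274000  f(a)=+2.900e-01  f'(a)=-1.616e+00  a ← 70.559274 − (+2.900e-01/-1.616e+00) = 70.738743
iter 3: u=1.270768  f(a)=+1.216e-03  f'(a)=-1.602e+00  a ← 70.738743 − (+1.216e-03/-1.602e+00) = 70.739502
iter 4: u=1.270754  f(a)=+2.159e-08  f'(a)=-1.602e+00  a ← 70.739502 − (+2.159e-08/-1.602e+00) = 70.739502
iter 5: u=1.270754  f(a)=+0.000e+00  f'(a)=-1.602e+00  a ← 70.739502 − (+0.000e+00/-1.602e+00) = 70.739502
converged: |Δa| < 1e-12 after 5 iterations
sag = a·(cosh(S/(2a)) − 1) = 70.739502·(cosh(1.270754) − 1) = 65.227415
T_max/T_min = cosh(S/(2a)) = 1.922079

a=70.740 sag=65.227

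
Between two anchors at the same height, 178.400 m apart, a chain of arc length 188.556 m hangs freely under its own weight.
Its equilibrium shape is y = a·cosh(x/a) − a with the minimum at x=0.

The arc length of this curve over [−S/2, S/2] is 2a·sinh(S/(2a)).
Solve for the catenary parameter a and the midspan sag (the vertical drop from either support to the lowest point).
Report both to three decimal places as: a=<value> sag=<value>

seed: a₀ = √(S³/(24(L−S))) = √(178.400³/(24·10.156)) = 152.624870
iter 1: u=0.584439  f(a)=+1.749e-01  f'(a)=-1.377e-01  a ← 152.624870 − (+1.749e-01/-1.377e-01) = 153.894907
iter 2: u=0.579616  f(a)=+2.207e-03  f'(a)=-1.342e-01  a ← 153.894907 − (+2.207e-03/-1.342e-01) = 153.911347
iter 3: u=0.579554  f(a)=+3.614e-07  f'(a)=-1.342e-01  a ← 153.911347 − (+3.614e-07/-1.342e-01) = 153.911349
iter 4: u=0.579554  f(a)=+2.842e-14  f'(a)=-1.342e-01  a ← 153.911349 − (+2.842e-14/-1.342e-01) = 153.911349
converged: |Δa| < 1e-12 after 4 iterations
sag = a·(cosh(S/(2a)) − 1) = 153.911349·(cosh(0.579554) − 1) = 26.579772
T_max/T_min = cosh(S/(2a)) = 1.172695

a=153.911 sag=26.580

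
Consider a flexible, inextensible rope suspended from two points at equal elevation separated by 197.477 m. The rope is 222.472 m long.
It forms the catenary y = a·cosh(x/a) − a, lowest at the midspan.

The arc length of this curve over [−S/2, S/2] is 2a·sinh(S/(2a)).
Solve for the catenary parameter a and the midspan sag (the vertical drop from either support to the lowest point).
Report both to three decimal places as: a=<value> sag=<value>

a=115.394 sag=44.884

seed: a₀ = √(S³/(24(L−S))) = √(197.477³/(24·24.995)) = 113.303308
iter 1: u=0.871453  f(a)=+9.664e-01  f'(a)=-4.756e-01  a ← 113.303308 − (+9.664e-01/-4.756e-01) = 115.335213
iter 2: u=0.856100  f(a)=+2.661e-02  f'(a)=-4.498e-01  a ← 115.335213 − (+2.661e-02/-4.498e-01) = 115.394378
iter 3: u=0.855661  f(a)=+2.144e-05  f'(a)=-4.490e-01  a ← 115.394378 − (+2.144e-05/-4.490e-01) = 115.394425
iter 4: u=0.855661  f(a)=+1.390e-11  f'(a)=-4.490e-01  a ← 115.394425 − (+1.390e-11/-4.490e-01) = 115.394425
converged: |Δa| < 1e-12 after 4 iterations
sag = a·(cosh(S/(2a)) − 1) = 115.394425·(cosh(0.855661) − 1) = 44.884460
T_max/T_min = cosh(S/(2a)) = 1.388966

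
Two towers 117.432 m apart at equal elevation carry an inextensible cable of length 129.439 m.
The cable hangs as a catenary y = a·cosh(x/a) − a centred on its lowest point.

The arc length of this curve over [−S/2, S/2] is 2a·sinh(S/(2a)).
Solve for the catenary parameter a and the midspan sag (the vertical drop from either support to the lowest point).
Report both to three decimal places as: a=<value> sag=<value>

seed: a₀ = √(S³/(24(L−S))) = √(117.432³/(24·12.007)) = 74.964700
iter 1: u=0.783249  f(a)=+3.737e-01  f'(a)=-3.404e-01  a ← 74.964700 − (+3.737e-01/-3.404e-01) = 76.062527
iter 2: u=0.771944  f(a)=+8.368e-03  f'(a)=-3.253e-01  a ← 76.062527 − (+8.368e-03/-3.253e-01) = 76.088248
iter 3: u=0.771683  f(a)=+4.408e-06  f'(a)=-3.250e-01  a ← 76.088248 − (+4.408e-06/-3.250e-01) = 76.088262
iter 4: u=0.771683  f(a)=+1.222e-12  f'(a)=-3.250e-01  a ← 76.088262 − (+1.222e-12/-3.250e-01) = 76.088262
converged: |Δa| < 1e-12 after 4 iterations
sag = a·(cosh(S/(2a)) − 1) = 76.088262·(cosh(0.771683) − 1) = 23.801864
T_max/T_min = cosh(S/(2a)) = 1.312819

a=76.088 sag=23.802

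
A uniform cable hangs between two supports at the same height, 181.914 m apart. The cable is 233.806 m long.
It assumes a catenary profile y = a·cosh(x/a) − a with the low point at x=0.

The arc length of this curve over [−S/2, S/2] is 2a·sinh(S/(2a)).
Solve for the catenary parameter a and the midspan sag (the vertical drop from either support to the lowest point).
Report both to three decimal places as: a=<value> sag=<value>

seed: a₀ = √(S³/(24(L−S))) = √(181.914³/(24·51.892)) = 69.525378
iter 1: u=1.308256  f(a)=+4.626e+00  f'(a)=-1.764e+00  a ← 69.525378 − (+4.626e+00/-1.764e+00) = 72.147336
iter 2: u=1.260712  f(a)=+2.746e-01  f'(a)=-1.561e+00  a ← 72.147336 − (+2.746e-01/-1.561e+00) = 72.323275
iter 3: u=1.257645  f(a)=+1.102e-03  f'(a)=-1.548e+00  a ← 72.323275 − (+1.102e-03/-1.548e+00) = 72.323987
iter 4: u=1.257633  f(a)=+1.792e-08  f'(a)=-1.548e+00  a ← 72.323987 − (+1.792e-08/-1.548e+00) = 72.323987
iter 5: u=1.257633  f(a)=+0.000e+00  f'(a)=-1.548e+00  a ← 72.323987 − (+0.000e+00/-1.548e+00) = 72.323987
converged: |Δa| < 1e-12 after 5 iterations
sag = a·(cosh(S/(2a)) − 1) = 72.323987·(cosh(1.257633) − 1) = 65.142629
T_max/T_min = cosh(S/(2a)) = 1.900706

a=72.324 sag=65.143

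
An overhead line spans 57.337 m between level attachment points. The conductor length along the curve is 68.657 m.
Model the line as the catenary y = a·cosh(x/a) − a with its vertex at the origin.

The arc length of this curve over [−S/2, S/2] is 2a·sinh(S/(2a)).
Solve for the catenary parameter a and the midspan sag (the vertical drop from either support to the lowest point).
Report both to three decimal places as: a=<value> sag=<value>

seed: a₀ = √(S³/(24(L−S))) = √(57.337³/(24·11.320)) = 26.340476
iter 1: u=1.088382  f(a)=+6.897e-01  f'(a)=-9.657e-01  a ← 26.340476 − (+6.897e-01/-9.657e-01) = 27.054642
iter 2: u=1.059652  f(a)=+2.904e-02  f'(a)=-8.859e-01  a ← 27.054642 − (+2.904e-02/-8.859e-01) = 27.087426
iter 3: u=1.058369  f(a)=+5.653e-05  f'(a)=-8.825e-01  a ← 27.087426 − (+5.653e-05/-8.825e-01) = 27.087490
iter 4: u=1.058367  f(a)=+2.150e-10  f'(a)=-8.825e-01  a ← 27.087490 − (+2.150e-10/-8.825e-01) = 27.087490
iter 5: u=1.058367  f(a)=+1.421e-14  f'(a)=-8.825e-01  a ← 27.087490 − (+1.421e-14/-8.825e-01) = 27.087490
converged: |Δa| < 1e-12 after 5 iterations
sag = a·(cosh(S/(2a)) − 1) = 27.087490·(cosh(1.058367) − 1) = 16.640968
T_max/T_min = cosh(S/(2a)) = 1.614341

a=27.087 sag=16.641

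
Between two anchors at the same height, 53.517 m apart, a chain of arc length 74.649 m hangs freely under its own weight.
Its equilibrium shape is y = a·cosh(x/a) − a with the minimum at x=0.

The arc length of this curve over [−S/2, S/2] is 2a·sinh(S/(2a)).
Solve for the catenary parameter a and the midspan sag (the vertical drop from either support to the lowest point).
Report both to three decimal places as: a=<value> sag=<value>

seed: a₀ = √(S³/(24(L−S))) = √(53.517³/(24·21.132)) = 17.384481
iter 1: u=1.539218  f(a)=+2.649e+00  f'(a)=-3.058e+00  a ← 17.384481 − (+2.649e+00/-3.058e+00) = 18.250799
iter 2: u=1.466155  f(a)=+2.109e-01  f'(a)=-2.589e+00  a ← 18.250799 − (+2.109e-01/-2.589e+00) = 18.332266
iter 3: u=1.459639  f(a)=+1.592e-03  f'(a)=-2.550e+00  a ← 18.332266 − (+1.592e-03/-2.550e+00) = 18.332891
iter 4: u=1.459590  f(a)=+9.226e-08  f'(a)=-2.550e+00  a ← 18.332891 − (+9.226e-08/-2.550e+00) = 18.332891
iter 5: u=1.459590  f(a)=+0.000e+00  f'(a)=-2.550e+00  a ← 18.332891 − (+0.000e+00/-2.550e+00) = 18.332891
converged: |Δa| < 1e-12 after 5 iterations
sag = a·(cosh(S/(2a)) − 1) = 18.332891·(cosh(1.459590) − 1) = 23.250918
T_max/T_min = cosh(S/(2a)) = 2.268263

a=18.333 sag=23.251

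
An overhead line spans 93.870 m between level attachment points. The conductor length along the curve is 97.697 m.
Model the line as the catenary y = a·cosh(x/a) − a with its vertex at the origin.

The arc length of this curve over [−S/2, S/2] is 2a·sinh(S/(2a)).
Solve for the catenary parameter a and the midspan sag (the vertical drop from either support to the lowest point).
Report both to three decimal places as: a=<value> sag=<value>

a=95.473 sag=11.771

seed: a₀ = √(S³/(24(L−S))) = √(93.870³/(24·3.827)) = 94.897632
iter 1: u=0.494586  f(a)=+4.708e-02  f'(a)=-8.265e-02  a ← 94.897632 − (+4.708e-02/-8.265e-02) = 95.467300
iter 2: u=0.491634  f(a)=+4.273e-04  f'(a)=-8.115e-02  a ← 95.467300 − (+4.273e-04/-8.115e-02) = 95.472566
iter 3: u=0.491607  f(a)=+3.592e-08  f'(a)=-8.114e-02  a ← 95.472566 − (+3.592e-08/-8.114e-02) = 95.472566
iter 4: u=0.491607  f(a)=+0.000e+00  f'(a)=-8.114e-02  a ← 95.472566 − (+0.000e+00/-8.114e-02) = 95.472566
converged: |Δa| < 1e-12 after 4 iterations
sag = a·(cosh(S/(2a)) − 1) = 95.472566·(cosh(0.491607) − 1) = 11.771020
T_max/T_min = cosh(S/(2a)) = 1.123292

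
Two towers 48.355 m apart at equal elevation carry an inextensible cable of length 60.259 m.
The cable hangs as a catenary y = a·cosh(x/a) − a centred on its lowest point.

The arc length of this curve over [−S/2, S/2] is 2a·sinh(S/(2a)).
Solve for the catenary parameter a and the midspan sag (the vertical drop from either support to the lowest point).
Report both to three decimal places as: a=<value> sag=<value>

a=20.590 sag=15.903

seed: a₀ = √(S³/(24(L−S))) = √(48.355³/(24·11.904)) = 19.893445
iter 1: u=1.215350  f(a)=+9.107e-01  f'(a)=-1.383e+00  a ← 19.893445 − (+9.107e-01/-1.383e+00) = 20.551890
iter 2: u=1.176412  f(a)=+4.717e-02  f'(a)=-1.243e+00  a ← 20.551890 − (+4.717e-02/-1.243e+00) = 20.589831
iter 3: u=1.174245  f(a)=+1.418e-04  f'(a)=-1.236e+00  a ← 20.589831 − (+1.418e-04/-1.236e+00) = 20.589946
iter 4: u=1.174238  f(a)=+1.291e-09  f'(a)=-1.236e+00  a ← 20.589946 − (+1.291e-09/-1.236e+00) = 20.589946
iter 5: u=1.174238  f(a)=+0.000e+00  f'(a)=-1.236e+00  a ← 20.589946 − (+0.000e+00/-1.236e+00) = 20.589946
converged: |Δa| < 1e-12 after 5 iterations
sag = a·(cosh(S/(2a)) − 1) = 20.589946·(cosh(1.174238) − 1) = 15.902966
T_max/T_min = cosh(S/(2a)) = 1.772366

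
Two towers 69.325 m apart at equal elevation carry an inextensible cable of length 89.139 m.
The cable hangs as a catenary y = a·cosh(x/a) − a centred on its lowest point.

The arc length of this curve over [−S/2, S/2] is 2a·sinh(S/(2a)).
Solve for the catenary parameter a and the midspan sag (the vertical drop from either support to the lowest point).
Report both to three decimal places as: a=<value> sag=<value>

a=27.537 sag=24.853

seed: a₀ = √(S³/(24(L−S))) = √(69.325³/(24·19.814)) = 26.469340
iter 1: u=1.309534  f(a)=+1.770e+00  f'(a)=-1.770e+00  a ← 26.469340 − (+1.770e+00/-1.770e+00) = 27.469270
iter 2: u=1.261865  f(a)=+1.052e-01  f'(a)=-1.565e+00  a ← 27.469270 − (+1.052e-01/-1.565e+00) = 27.536504
iter 3: u=1.258784  f(a)=+4.241e-04  f'(a)=-1.553e+00  a ← 27.536504 − (+4.241e-04/-1.553e+00) = 27.536777
iter 4: u=1.258771  f(a)=+6.948e-09  f'(a)=-1.553e+00  a ← 27.536777 − (+6.948e-09/-1.553e+00) = 27.536777
iter 5: u=1.258771  f(a)=+1.421e-14  f'(a)=-1.553e+00  a ← 27.536777 − (+1.421e-14/-1.553e+00) = 27.536777
converged: |Δa| < 1e-12 after 5 iterations
sag = a·(cosh(S/(2a)) − 1) = 27.536777·(cosh(1.258771) − 1) = 24.853245
T_max/T_min = cosh(S/(2a)) = 1.902547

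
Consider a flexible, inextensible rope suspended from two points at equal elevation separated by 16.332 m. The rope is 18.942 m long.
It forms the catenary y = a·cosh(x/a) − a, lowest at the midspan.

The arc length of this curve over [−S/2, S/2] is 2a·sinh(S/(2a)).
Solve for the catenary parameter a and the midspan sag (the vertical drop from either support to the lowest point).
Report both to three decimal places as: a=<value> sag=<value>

a=8.532 sag=4.215

seed: a₀ = √(S³/(24(L−S))) = √(16.332³/(24·2.610)) = 8.339369
iter 1: u=0.979211  f(a)=+1.280e-01  f'(a)=-6.881e-01  a ← 8.339369 − (+1.280e-01/-6.881e-01) = 8.525437
iter 2: u=0.957839  f(a)=+4.410e-03  f'(a)=-6.414e-01  a ← 8.525437 − (+4.410e-03/-6.414e-01) = 8.532313
iter 3: u=0.957068  f(a)=+5.647e-06  f'(a)=-6.397e-01  a ← 8.532313 − (+5.647e-06/-6.397e-01) = 8.532321
iter 4: u=0.957067  f(a)=+9.283e-12  f'(a)=-6.397e-01  a ← 8.532321 − (+9.283e-12/-6.397e-01) = 8.532321
iter 5: u=0.957067  f(a)=+3.553e-15  f'(a)=-6.397e-01  a ← 8.532321 − (+3.553e-15/-6.397e-01) = 8.532321
converged: |Δa| < 1e-12 after 5 iterations
sag = a·(cosh(S/(2a)) − 1) = 8.532321·(cosh(0.957067) − 1) = 4.215241
T_max/T_min = cosh(S/(2a)) = 1.494032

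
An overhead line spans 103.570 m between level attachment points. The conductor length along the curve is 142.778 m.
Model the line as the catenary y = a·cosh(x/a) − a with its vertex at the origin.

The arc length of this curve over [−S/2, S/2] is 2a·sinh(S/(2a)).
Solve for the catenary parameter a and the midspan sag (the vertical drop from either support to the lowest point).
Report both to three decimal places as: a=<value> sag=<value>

seed: a₀ = √(S³/(24(L−S))) = √(103.570³/(24·39.208)) = 34.360383
iter 1: u=1.507114  f(a)=+4.701e+00  f'(a)=-2.844e+00  a ← 34.360383 − (+4.701e+00/-2.844e+00) = 36.013248
iter 2: u=1.437943  f(a)=+3.605e-01  f'(a)=-2.423e+00  a ← 36.013248 − (+3.605e-01/-2.423e+00) = 36.162013
iter 3: u=1.432028  f(a)=+2.509e-03  f'(a)=-2.390e+00  a ← 36.162013 − (+2.509e-03/-2.390e+00) = 36.163063
iter 4: u=1.431986  f(a)=+1.234e-07  f'(a)=-2.390e+00  a ← 36.163063 − (+1.234e-07/-2.390e+00) = 36.163063
iter 5: u=1.431986  f(a)=+0.000e+00  f'(a)=-2.390e+00  a ← 36.163063 − (+0.000e+00/-2.390e+00) = 36.163063
converged: |Δa| < 1e-12 after 5 iterations
sag = a·(cosh(S/(2a)) − 1) = 36.163063·(cosh(1.431986) − 1) = 43.862910
T_max/T_min = cosh(S/(2a)) = 2.212920

a=36.163 sag=43.863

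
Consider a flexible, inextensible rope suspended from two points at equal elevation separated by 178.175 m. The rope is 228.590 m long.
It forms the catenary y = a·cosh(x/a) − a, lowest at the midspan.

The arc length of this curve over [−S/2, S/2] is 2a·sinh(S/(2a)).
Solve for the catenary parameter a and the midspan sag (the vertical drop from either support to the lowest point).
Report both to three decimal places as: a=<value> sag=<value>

a=71.104 sag=63.503

seed: a₀ = √(S³/(24(L−S))) = √(178.175³/(24·50.415)) = 68.373001
iter 1: u=1.302963  f(a)=+4.457e+00  f'(a)=-1.741e+00  a ← 68.373001 − (+4.457e+00/-1.741e+00) = 70.933207
iter 2: u=1.255935  f(a)=+2.625e-01  f'(a)=-1.541e+00  a ← 70.933207 − (+2.625e-01/-1.541e+00) = 71.103567
iter 3: u=1.252926  f(a)=+1.037e-03  f'(a)=-1.529e+00  a ← 71.103567 − (+1.037e-03/-1.529e+00) = 71.104246
iter 4: u=1.252914  f(a)=+1.634e-08  f'(a)=-1.529e+00  a ← 71.104246 − (+1.634e-08/-1.529e+00) = 71.104246
iter 5: u=1.252914  f(a)=+0.000e+00  f'(a)=-1.529e+00  a ← 71.104246 − (+0.000e+00/-1.529e+00) = 71.104246
converged: |Δa| < 1e-12 after 5 iterations
sag = a·(cosh(S/(2a)) − 1) = 71.104246·(cosh(1.252914) − 1) = 63.503186
T_max/T_min = cosh(S/(2a)) = 1.893100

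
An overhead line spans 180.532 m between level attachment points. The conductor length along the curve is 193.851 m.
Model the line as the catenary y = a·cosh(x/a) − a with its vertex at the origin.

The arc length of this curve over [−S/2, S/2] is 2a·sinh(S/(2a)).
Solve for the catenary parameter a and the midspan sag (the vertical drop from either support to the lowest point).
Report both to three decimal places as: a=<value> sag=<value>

seed: a₀ = √(S³/(24(L−S))) = √(180.532³/(24·13.319)) = 135.671885
iter 1: u=0.665326  f(a)=+2.979e-01  f'(a)=-2.052e-01  a ← 135.671885 − (+2.979e-01/-2.052e-01) = 137.123915
iter 2: u=0.658281  f(a)=+4.850e-03  f'(a)=-1.985e-01  a ← 137.123915 − (+4.850e-03/-1.985e-01) = 137.148344
iter 3: u=0.658163  f(a)=+1.333e-06  f'(a)=-1.984e-01  a ← 137.148344 − (+1.333e-06/-1.984e-01) = 137.148351
iter 4: u=0.658163  f(a)=+1.137e-13  f'(a)=-1.984e-01  a ← 137.148351 − (+1.137e-13/-1.984e-01) = 137.148351
converged: |Δa| < 1e-12 after 4 iterations
sag = a·(cosh(S/(2a)) − 1) = 137.148351·(cosh(0.658163) − 1) = 30.792778
T_max/T_min = cosh(S/(2a)) = 1.224522

a=137.148 sag=30.793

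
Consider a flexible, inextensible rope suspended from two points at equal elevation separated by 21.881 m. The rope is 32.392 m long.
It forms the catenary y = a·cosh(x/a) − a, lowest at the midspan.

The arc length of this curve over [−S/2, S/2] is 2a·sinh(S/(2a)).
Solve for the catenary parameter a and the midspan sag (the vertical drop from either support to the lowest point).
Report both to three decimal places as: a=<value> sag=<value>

seed: a₀ = √(S³/(24(L−S))) = √(21.881³/(24·10.511)) = 6.444261
iter 1: u=1.697712  f(a)=+1.623e+00  f'(a)=-4.304e+00  a ← 6.444261 − (+1.623e+00/-4.304e+00) = 6.821305
iter 2: u=1.603872  f(a)=+1.533e-01  f'(a)=-3.526e+00  a ← 6.821305 − (+1.533e-01/-3.526e+00) = 6.864791
iter 3: u=1.593712  f(a)=+1.684e-03  f'(a)=-3.449e+00  a ← 6.864791 − (+1.684e-03/-3.449e+00) = 6.865279
iter 4: u=1.593599  f(a)=+2.081e-07  f'(a)=-3.448e+00  a ← 6.865279 − (+2.081e-07/-3.448e+00) = 6.865279
iter 5: u=1.593599  f(a)=+7.105e-15  f'(a)=-3.448e+00  a ← 6.865279 − (+7.105e-15/-3.448e+00) = 6.865279
converged: |Δa| < 1e-12 after 5 iterations
sag = a·(cosh(S/(2a)) − 1) = 6.865279·(cosh(1.593599) − 1) = 10.725698
T_max/T_min = cosh(S/(2a)) = 2.562311

a=6.865 sag=10.726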